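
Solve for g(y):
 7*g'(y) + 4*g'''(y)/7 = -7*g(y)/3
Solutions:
 g(y) = C1*exp(y*(-7*63^(1/3)/(3 + 2*sqrt(39))^(1/3) + 147^(1/3)*(3 + 2*sqrt(39))^(1/3))/12)*sin(3^(1/6)*7^(1/3)*y*(21/(3 + 2*sqrt(39))^(1/3) + 3^(2/3)*7^(1/3)*(3 + 2*sqrt(39))^(1/3))/12) + C2*exp(y*(-7*63^(1/3)/(3 + 2*sqrt(39))^(1/3) + 147^(1/3)*(3 + 2*sqrt(39))^(1/3))/12)*cos(3^(1/6)*7^(1/3)*y*(21/(3 + 2*sqrt(39))^(1/3) + 3^(2/3)*7^(1/3)*(3 + 2*sqrt(39))^(1/3))/12) + C3*exp(-y*(-7*63^(1/3)/(3 + 2*sqrt(39))^(1/3) + 147^(1/3)*(3 + 2*sqrt(39))^(1/3))/6)


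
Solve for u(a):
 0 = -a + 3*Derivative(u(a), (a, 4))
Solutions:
 u(a) = C1 + C2*a + C3*a^2 + C4*a^3 + a^5/360


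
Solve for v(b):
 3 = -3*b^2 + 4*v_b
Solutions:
 v(b) = C1 + b^3/4 + 3*b/4


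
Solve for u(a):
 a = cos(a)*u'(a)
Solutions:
 u(a) = C1 + Integral(a/cos(a), a)


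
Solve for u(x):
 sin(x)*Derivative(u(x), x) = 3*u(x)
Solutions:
 u(x) = C1*(cos(x) - 1)^(3/2)/(cos(x) + 1)^(3/2)


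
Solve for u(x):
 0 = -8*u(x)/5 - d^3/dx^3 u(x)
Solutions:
 u(x) = C3*exp(-2*5^(2/3)*x/5) + (C1*sin(sqrt(3)*5^(2/3)*x/5) + C2*cos(sqrt(3)*5^(2/3)*x/5))*exp(5^(2/3)*x/5)


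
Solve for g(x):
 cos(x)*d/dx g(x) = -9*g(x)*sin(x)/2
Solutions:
 g(x) = C1*cos(x)^(9/2)


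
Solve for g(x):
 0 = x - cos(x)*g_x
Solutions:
 g(x) = C1 + Integral(x/cos(x), x)


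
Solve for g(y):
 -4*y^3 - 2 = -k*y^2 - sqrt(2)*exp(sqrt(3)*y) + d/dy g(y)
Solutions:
 g(y) = C1 + k*y^3/3 - y^4 - 2*y + sqrt(6)*exp(sqrt(3)*y)/3


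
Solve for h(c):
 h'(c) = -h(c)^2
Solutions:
 h(c) = 1/(C1 + c)


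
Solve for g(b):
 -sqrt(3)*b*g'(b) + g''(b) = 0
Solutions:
 g(b) = C1 + C2*erfi(sqrt(2)*3^(1/4)*b/2)


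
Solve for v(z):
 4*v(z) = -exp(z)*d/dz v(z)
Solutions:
 v(z) = C1*exp(4*exp(-z))


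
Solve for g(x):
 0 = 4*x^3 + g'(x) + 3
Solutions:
 g(x) = C1 - x^4 - 3*x


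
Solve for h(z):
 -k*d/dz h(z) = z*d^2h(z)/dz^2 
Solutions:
 h(z) = C1 + z^(1 - re(k))*(C2*sin(log(z)*Abs(im(k))) + C3*cos(log(z)*im(k)))


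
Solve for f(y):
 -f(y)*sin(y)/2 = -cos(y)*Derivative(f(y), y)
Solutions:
 f(y) = C1/sqrt(cos(y))


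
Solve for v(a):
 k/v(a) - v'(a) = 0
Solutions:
 v(a) = -sqrt(C1 + 2*a*k)
 v(a) = sqrt(C1 + 2*a*k)


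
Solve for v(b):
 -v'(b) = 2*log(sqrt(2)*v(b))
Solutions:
 Integral(1/(2*log(_y) + log(2)), (_y, v(b))) = C1 - b


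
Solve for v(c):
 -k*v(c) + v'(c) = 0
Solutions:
 v(c) = C1*exp(c*k)


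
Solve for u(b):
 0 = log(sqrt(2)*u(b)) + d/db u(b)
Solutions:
 2*Integral(1/(2*log(_y) + log(2)), (_y, u(b))) = C1 - b


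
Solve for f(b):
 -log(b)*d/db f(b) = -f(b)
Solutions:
 f(b) = C1*exp(li(b))


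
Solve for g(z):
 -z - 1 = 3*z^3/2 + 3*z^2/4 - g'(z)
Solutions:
 g(z) = C1 + 3*z^4/8 + z^3/4 + z^2/2 + z


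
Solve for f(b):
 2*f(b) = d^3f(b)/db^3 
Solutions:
 f(b) = C3*exp(2^(1/3)*b) + (C1*sin(2^(1/3)*sqrt(3)*b/2) + C2*cos(2^(1/3)*sqrt(3)*b/2))*exp(-2^(1/3)*b/2)


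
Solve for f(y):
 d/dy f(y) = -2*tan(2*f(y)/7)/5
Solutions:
 f(y) = -7*asin(C1*exp(-4*y/35))/2 + 7*pi/2
 f(y) = 7*asin(C1*exp(-4*y/35))/2


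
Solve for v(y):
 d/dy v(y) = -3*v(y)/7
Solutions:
 v(y) = C1*exp(-3*y/7)


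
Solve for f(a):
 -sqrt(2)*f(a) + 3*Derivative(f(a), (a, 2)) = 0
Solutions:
 f(a) = C1*exp(-2^(1/4)*sqrt(3)*a/3) + C2*exp(2^(1/4)*sqrt(3)*a/3)


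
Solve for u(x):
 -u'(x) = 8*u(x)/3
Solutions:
 u(x) = C1*exp(-8*x/3)


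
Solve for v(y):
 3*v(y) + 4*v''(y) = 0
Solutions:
 v(y) = C1*sin(sqrt(3)*y/2) + C2*cos(sqrt(3)*y/2)


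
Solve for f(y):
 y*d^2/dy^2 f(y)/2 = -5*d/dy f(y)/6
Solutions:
 f(y) = C1 + C2/y^(2/3)


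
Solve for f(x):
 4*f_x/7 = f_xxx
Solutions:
 f(x) = C1 + C2*exp(-2*sqrt(7)*x/7) + C3*exp(2*sqrt(7)*x/7)


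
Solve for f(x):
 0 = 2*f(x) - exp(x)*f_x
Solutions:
 f(x) = C1*exp(-2*exp(-x))


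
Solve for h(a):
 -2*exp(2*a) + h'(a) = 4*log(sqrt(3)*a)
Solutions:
 h(a) = C1 + 4*a*log(a) + 2*a*(-2 + log(3)) + exp(2*a)


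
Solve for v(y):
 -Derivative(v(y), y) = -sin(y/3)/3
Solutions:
 v(y) = C1 - cos(y/3)


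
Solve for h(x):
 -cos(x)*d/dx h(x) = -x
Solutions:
 h(x) = C1 + Integral(x/cos(x), x)


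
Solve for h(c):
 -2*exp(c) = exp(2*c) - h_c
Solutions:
 h(c) = C1 + exp(2*c)/2 + 2*exp(c)


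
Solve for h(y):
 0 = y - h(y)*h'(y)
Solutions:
 h(y) = -sqrt(C1 + y^2)
 h(y) = sqrt(C1 + y^2)


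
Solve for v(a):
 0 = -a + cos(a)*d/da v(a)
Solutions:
 v(a) = C1 + Integral(a/cos(a), a)


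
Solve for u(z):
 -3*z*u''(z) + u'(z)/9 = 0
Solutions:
 u(z) = C1 + C2*z^(28/27)


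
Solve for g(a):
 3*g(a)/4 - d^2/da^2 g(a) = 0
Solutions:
 g(a) = C1*exp(-sqrt(3)*a/2) + C2*exp(sqrt(3)*a/2)


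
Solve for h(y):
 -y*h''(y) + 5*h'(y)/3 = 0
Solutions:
 h(y) = C1 + C2*y^(8/3)


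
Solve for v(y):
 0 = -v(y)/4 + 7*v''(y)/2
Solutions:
 v(y) = C1*exp(-sqrt(14)*y/14) + C2*exp(sqrt(14)*y/14)


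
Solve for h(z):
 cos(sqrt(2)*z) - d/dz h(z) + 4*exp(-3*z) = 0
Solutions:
 h(z) = C1 + sqrt(2)*sin(sqrt(2)*z)/2 - 4*exp(-3*z)/3


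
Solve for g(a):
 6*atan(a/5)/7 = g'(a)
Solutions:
 g(a) = C1 + 6*a*atan(a/5)/7 - 15*log(a^2 + 25)/7


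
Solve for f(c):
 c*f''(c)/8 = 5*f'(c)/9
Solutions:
 f(c) = C1 + C2*c^(49/9)


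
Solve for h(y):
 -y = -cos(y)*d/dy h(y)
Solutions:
 h(y) = C1 + Integral(y/cos(y), y)


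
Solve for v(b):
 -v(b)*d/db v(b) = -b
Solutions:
 v(b) = -sqrt(C1 + b^2)
 v(b) = sqrt(C1 + b^2)


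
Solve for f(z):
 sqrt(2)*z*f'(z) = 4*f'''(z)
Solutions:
 f(z) = C1 + Integral(C2*airyai(sqrt(2)*z/2) + C3*airybi(sqrt(2)*z/2), z)


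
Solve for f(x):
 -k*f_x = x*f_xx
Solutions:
 f(x) = C1 + x^(1 - re(k))*(C2*sin(log(x)*Abs(im(k))) + C3*cos(log(x)*im(k)))


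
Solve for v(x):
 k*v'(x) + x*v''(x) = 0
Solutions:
 v(x) = C1 + x^(1 - re(k))*(C2*sin(log(x)*Abs(im(k))) + C3*cos(log(x)*im(k)))


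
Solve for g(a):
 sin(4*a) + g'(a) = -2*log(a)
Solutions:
 g(a) = C1 - 2*a*log(a) + 2*a + cos(4*a)/4


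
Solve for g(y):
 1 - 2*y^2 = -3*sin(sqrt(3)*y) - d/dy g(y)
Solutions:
 g(y) = C1 + 2*y^3/3 - y + sqrt(3)*cos(sqrt(3)*y)


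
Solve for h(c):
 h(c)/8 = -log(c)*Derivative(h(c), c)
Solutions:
 h(c) = C1*exp(-li(c)/8)


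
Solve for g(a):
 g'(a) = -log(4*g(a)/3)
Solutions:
 Integral(1/(log(_y) - log(3) + 2*log(2)), (_y, g(a))) = C1 - a


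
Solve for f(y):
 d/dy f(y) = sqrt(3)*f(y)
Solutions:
 f(y) = C1*exp(sqrt(3)*y)


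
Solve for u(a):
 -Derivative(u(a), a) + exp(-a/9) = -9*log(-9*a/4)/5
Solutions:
 u(a) = C1 + 9*a*log(-a)/5 + 9*a*(-2*log(2) - 1 + 2*log(3))/5 - 9*exp(-a/9)


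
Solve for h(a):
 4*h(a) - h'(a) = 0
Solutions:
 h(a) = C1*exp(4*a)


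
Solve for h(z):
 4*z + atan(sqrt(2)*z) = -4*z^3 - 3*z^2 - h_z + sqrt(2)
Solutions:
 h(z) = C1 - z^4 - z^3 - 2*z^2 - z*atan(sqrt(2)*z) + sqrt(2)*z + sqrt(2)*log(2*z^2 + 1)/4


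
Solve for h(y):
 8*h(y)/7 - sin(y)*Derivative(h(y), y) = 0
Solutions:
 h(y) = C1*(cos(y) - 1)^(4/7)/(cos(y) + 1)^(4/7)


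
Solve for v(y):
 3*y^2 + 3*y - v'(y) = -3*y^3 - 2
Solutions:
 v(y) = C1 + 3*y^4/4 + y^3 + 3*y^2/2 + 2*y


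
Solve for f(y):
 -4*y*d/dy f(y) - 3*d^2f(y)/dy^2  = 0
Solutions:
 f(y) = C1 + C2*erf(sqrt(6)*y/3)


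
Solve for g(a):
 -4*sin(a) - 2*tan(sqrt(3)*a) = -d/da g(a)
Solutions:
 g(a) = C1 - 2*sqrt(3)*log(cos(sqrt(3)*a))/3 - 4*cos(a)


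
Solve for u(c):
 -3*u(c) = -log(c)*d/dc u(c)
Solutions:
 u(c) = C1*exp(3*li(c))


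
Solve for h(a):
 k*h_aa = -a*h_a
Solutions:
 h(a) = C1 + C2*sqrt(k)*erf(sqrt(2)*a*sqrt(1/k)/2)


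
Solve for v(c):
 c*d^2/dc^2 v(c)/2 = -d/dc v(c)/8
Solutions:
 v(c) = C1 + C2*c^(3/4)


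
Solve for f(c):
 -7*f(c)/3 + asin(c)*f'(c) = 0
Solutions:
 f(c) = C1*exp(7*Integral(1/asin(c), c)/3)


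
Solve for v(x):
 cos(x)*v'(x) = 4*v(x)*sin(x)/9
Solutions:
 v(x) = C1/cos(x)^(4/9)


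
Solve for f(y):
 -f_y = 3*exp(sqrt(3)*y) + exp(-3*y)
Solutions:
 f(y) = C1 - sqrt(3)*exp(sqrt(3)*y) + exp(-3*y)/3


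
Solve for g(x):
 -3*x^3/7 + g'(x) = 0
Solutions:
 g(x) = C1 + 3*x^4/28


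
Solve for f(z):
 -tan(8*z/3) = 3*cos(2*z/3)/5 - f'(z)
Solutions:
 f(z) = C1 - 3*log(cos(8*z/3))/8 + 9*sin(2*z/3)/10


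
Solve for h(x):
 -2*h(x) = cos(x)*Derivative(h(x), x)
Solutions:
 h(x) = C1*(sin(x) - 1)/(sin(x) + 1)


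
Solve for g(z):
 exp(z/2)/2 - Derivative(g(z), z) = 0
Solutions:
 g(z) = C1 + exp(z/2)


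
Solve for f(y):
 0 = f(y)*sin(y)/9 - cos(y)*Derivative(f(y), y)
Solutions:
 f(y) = C1/cos(y)^(1/9)


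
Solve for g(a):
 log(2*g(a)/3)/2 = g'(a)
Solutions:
 -2*Integral(1/(log(_y) - log(3) + log(2)), (_y, g(a))) = C1 - a


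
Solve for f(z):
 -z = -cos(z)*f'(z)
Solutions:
 f(z) = C1 + Integral(z/cos(z), z)


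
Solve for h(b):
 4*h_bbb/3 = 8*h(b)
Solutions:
 h(b) = C3*exp(6^(1/3)*b) + (C1*sin(2^(1/3)*3^(5/6)*b/2) + C2*cos(2^(1/3)*3^(5/6)*b/2))*exp(-6^(1/3)*b/2)


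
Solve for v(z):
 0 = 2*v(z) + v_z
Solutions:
 v(z) = C1*exp(-2*z)


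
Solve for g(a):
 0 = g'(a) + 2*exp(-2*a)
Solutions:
 g(a) = C1 + exp(-2*a)


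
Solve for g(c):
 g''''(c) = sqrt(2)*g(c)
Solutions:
 g(c) = C1*exp(-2^(1/8)*c) + C2*exp(2^(1/8)*c) + C3*sin(2^(1/8)*c) + C4*cos(2^(1/8)*c)


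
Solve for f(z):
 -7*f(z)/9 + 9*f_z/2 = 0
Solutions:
 f(z) = C1*exp(14*z/81)


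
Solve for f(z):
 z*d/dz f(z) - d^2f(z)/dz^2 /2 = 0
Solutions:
 f(z) = C1 + C2*erfi(z)


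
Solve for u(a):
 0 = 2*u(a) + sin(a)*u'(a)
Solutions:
 u(a) = C1*(cos(a) + 1)/(cos(a) - 1)


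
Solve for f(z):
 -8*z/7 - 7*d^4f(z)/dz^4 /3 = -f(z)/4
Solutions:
 f(z) = C1*exp(-sqrt(2)*3^(1/4)*7^(3/4)*z/14) + C2*exp(sqrt(2)*3^(1/4)*7^(3/4)*z/14) + C3*sin(sqrt(2)*3^(1/4)*7^(3/4)*z/14) + C4*cos(sqrt(2)*3^(1/4)*7^(3/4)*z/14) + 32*z/7


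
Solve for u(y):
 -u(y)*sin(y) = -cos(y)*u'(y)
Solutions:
 u(y) = C1/cos(y)


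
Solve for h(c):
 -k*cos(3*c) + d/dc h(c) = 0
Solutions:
 h(c) = C1 + k*sin(3*c)/3


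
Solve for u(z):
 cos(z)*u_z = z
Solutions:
 u(z) = C1 + Integral(z/cos(z), z)


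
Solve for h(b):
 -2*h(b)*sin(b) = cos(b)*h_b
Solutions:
 h(b) = C1*cos(b)^2


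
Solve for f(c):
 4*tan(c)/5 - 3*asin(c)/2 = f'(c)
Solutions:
 f(c) = C1 - 3*c*asin(c)/2 - 3*sqrt(1 - c^2)/2 - 4*log(cos(c))/5


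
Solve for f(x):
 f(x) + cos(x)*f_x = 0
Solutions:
 f(x) = C1*sqrt(sin(x) - 1)/sqrt(sin(x) + 1)


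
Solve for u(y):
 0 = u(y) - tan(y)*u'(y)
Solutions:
 u(y) = C1*sin(y)


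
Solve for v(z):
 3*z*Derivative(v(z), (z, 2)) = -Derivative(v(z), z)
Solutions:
 v(z) = C1 + C2*z^(2/3)


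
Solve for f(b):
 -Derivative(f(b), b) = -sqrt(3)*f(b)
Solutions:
 f(b) = C1*exp(sqrt(3)*b)


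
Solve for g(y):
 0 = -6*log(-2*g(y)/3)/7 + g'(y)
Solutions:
 -7*Integral(1/(log(-_y) - log(3) + log(2)), (_y, g(y)))/6 = C1 - y


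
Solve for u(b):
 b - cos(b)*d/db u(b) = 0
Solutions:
 u(b) = C1 + Integral(b/cos(b), b)


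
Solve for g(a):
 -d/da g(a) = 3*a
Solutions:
 g(a) = C1 - 3*a^2/2


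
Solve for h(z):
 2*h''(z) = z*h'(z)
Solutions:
 h(z) = C1 + C2*erfi(z/2)


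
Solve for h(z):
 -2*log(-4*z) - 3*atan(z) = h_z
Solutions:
 h(z) = C1 - 2*z*log(-z) - 3*z*atan(z) - 4*z*log(2) + 2*z + 3*log(z^2 + 1)/2


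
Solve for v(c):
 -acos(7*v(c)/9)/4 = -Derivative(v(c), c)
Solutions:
 Integral(1/acos(7*_y/9), (_y, v(c))) = C1 + c/4


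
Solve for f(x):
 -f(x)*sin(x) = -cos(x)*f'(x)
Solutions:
 f(x) = C1/cos(x)


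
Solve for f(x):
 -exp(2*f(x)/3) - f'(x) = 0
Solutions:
 f(x) = 3*log(-sqrt(-1/(C1 - x))) - 3*log(2) + 3*log(6)/2
 f(x) = 3*log(-1/(C1 - x))/2 - 3*log(2) + 3*log(6)/2


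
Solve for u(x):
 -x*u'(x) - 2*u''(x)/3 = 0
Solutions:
 u(x) = C1 + C2*erf(sqrt(3)*x/2)


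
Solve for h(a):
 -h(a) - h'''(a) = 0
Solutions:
 h(a) = C3*exp(-a) + (C1*sin(sqrt(3)*a/2) + C2*cos(sqrt(3)*a/2))*exp(a/2)


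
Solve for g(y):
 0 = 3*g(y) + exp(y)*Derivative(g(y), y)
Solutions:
 g(y) = C1*exp(3*exp(-y))


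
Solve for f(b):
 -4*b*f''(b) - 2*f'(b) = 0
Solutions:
 f(b) = C1 + C2*sqrt(b)


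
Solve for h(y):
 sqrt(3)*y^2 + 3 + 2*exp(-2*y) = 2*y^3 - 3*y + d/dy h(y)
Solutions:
 h(y) = C1 - y^4/2 + sqrt(3)*y^3/3 + 3*y^2/2 + 3*y - exp(-2*y)


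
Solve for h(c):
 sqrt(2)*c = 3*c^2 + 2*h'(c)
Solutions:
 h(c) = C1 - c^3/2 + sqrt(2)*c^2/4


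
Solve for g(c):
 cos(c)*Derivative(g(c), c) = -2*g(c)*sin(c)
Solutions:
 g(c) = C1*cos(c)^2


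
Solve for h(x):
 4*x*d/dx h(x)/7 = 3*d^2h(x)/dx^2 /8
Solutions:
 h(x) = C1 + C2*erfi(4*sqrt(21)*x/21)


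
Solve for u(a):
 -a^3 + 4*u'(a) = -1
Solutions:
 u(a) = C1 + a^4/16 - a/4


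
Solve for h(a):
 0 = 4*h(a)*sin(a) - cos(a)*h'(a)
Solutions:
 h(a) = C1/cos(a)^4


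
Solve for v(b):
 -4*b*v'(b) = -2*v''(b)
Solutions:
 v(b) = C1 + C2*erfi(b)


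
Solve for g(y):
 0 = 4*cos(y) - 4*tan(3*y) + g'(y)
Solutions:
 g(y) = C1 - 4*log(cos(3*y))/3 - 4*sin(y)


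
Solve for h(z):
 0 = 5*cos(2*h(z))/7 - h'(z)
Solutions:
 -5*z/7 - log(sin(2*h(z)) - 1)/4 + log(sin(2*h(z)) + 1)/4 = C1


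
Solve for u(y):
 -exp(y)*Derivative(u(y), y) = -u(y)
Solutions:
 u(y) = C1*exp(-exp(-y))


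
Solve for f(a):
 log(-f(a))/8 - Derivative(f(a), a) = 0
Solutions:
 -li(-f(a)) = C1 + a/8


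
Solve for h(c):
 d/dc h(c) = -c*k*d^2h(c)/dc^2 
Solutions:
 h(c) = C1 + c^(((re(k) - 1)*re(k) + im(k)^2)/(re(k)^2 + im(k)^2))*(C2*sin(log(c)*Abs(im(k))/(re(k)^2 + im(k)^2)) + C3*cos(log(c)*im(k)/(re(k)^2 + im(k)^2)))


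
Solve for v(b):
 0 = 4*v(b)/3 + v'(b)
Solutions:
 v(b) = C1*exp(-4*b/3)


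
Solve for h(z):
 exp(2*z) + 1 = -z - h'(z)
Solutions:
 h(z) = C1 - z^2/2 - z - exp(2*z)/2


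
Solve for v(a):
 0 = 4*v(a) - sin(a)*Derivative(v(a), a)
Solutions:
 v(a) = C1*(cos(a)^2 - 2*cos(a) + 1)/(cos(a)^2 + 2*cos(a) + 1)


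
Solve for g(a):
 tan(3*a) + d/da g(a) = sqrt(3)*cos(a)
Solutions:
 g(a) = C1 + log(cos(3*a))/3 + sqrt(3)*sin(a)


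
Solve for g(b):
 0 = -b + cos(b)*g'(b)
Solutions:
 g(b) = C1 + Integral(b/cos(b), b)


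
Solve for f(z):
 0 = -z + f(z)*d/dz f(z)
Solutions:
 f(z) = -sqrt(C1 + z^2)
 f(z) = sqrt(C1 + z^2)


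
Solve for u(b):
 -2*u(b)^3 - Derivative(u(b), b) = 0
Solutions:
 u(b) = -sqrt(2)*sqrt(-1/(C1 - 2*b))/2
 u(b) = sqrt(2)*sqrt(-1/(C1 - 2*b))/2


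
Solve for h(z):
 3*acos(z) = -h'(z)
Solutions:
 h(z) = C1 - 3*z*acos(z) + 3*sqrt(1 - z^2)


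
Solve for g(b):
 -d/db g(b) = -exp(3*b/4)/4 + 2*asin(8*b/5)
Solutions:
 g(b) = C1 - 2*b*asin(8*b/5) - sqrt(25 - 64*b^2)/4 + exp(3*b/4)/3


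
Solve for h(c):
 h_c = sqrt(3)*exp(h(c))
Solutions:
 h(c) = log(-1/(C1 + sqrt(3)*c))


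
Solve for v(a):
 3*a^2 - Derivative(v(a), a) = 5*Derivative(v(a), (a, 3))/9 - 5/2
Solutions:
 v(a) = C1 + C2*sin(3*sqrt(5)*a/5) + C3*cos(3*sqrt(5)*a/5) + a^3 - 5*a/6


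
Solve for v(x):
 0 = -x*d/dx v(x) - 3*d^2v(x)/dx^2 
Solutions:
 v(x) = C1 + C2*erf(sqrt(6)*x/6)


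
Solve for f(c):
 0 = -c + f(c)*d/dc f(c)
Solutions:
 f(c) = -sqrt(C1 + c^2)
 f(c) = sqrt(C1 + c^2)


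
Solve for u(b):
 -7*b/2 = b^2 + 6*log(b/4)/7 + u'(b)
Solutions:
 u(b) = C1 - b^3/3 - 7*b^2/4 - 6*b*log(b)/7 + 6*b/7 + 12*b*log(2)/7


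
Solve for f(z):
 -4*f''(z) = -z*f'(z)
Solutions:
 f(z) = C1 + C2*erfi(sqrt(2)*z/4)


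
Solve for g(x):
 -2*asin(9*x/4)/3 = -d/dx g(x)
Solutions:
 g(x) = C1 + 2*x*asin(9*x/4)/3 + 2*sqrt(16 - 81*x^2)/27


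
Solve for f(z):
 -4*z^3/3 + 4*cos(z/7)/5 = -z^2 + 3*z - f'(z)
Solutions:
 f(z) = C1 + z^4/3 - z^3/3 + 3*z^2/2 - 28*sin(z/7)/5


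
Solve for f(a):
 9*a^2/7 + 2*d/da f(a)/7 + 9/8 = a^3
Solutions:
 f(a) = C1 + 7*a^4/8 - 3*a^3/2 - 63*a/16


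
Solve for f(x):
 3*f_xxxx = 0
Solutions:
 f(x) = C1 + C2*x + C3*x^2 + C4*x^3


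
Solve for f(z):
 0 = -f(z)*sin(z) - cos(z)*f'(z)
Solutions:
 f(z) = C1*cos(z)


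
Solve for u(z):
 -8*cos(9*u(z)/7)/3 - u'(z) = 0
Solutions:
 8*z/3 - 7*log(sin(9*u(z)/7) - 1)/18 + 7*log(sin(9*u(z)/7) + 1)/18 = C1


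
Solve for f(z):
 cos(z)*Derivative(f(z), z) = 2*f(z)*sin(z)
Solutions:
 f(z) = C1/cos(z)^2


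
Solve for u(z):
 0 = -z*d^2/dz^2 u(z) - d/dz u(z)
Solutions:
 u(z) = C1 + C2*log(z)


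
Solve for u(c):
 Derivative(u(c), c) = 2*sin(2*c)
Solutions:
 u(c) = C1 - cos(2*c)


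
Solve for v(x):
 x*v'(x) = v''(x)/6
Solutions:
 v(x) = C1 + C2*erfi(sqrt(3)*x)


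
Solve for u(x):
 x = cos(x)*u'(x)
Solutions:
 u(x) = C1 + Integral(x/cos(x), x)


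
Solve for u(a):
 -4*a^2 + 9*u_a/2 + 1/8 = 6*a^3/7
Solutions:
 u(a) = C1 + a^4/21 + 8*a^3/27 - a/36


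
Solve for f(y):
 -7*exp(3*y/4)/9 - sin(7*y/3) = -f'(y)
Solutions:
 f(y) = C1 + 28*exp(3*y/4)/27 - 3*cos(7*y/3)/7


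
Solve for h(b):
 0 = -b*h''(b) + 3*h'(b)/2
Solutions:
 h(b) = C1 + C2*b^(5/2)


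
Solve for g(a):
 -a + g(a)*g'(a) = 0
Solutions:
 g(a) = -sqrt(C1 + a^2)
 g(a) = sqrt(C1 + a^2)


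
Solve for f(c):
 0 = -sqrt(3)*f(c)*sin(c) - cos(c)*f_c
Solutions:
 f(c) = C1*cos(c)^(sqrt(3))


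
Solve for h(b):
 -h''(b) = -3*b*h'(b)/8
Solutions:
 h(b) = C1 + C2*erfi(sqrt(3)*b/4)


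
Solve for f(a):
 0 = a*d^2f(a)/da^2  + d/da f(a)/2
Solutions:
 f(a) = C1 + C2*sqrt(a)


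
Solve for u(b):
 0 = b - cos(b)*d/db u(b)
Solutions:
 u(b) = C1 + Integral(b/cos(b), b)


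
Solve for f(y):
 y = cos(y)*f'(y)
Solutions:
 f(y) = C1 + Integral(y/cos(y), y)


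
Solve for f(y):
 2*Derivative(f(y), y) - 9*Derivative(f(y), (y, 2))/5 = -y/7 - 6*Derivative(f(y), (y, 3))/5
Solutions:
 f(y) = C1 - y^2/28 - 9*y/140 + (C2*sin(sqrt(159)*y/12) + C3*cos(sqrt(159)*y/12))*exp(3*y/4)


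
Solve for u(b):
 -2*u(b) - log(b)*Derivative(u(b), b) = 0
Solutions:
 u(b) = C1*exp(-2*li(b))


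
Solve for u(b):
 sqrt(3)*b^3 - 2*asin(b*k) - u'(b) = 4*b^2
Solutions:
 u(b) = C1 + sqrt(3)*b^4/4 - 4*b^3/3 - 2*Piecewise((b*asin(b*k) + sqrt(-b^2*k^2 + 1)/k, Ne(k, 0)), (0, True))


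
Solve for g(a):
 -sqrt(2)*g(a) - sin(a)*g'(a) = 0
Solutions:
 g(a) = C1*(cos(a) + 1)^(sqrt(2)/2)/(cos(a) - 1)^(sqrt(2)/2)


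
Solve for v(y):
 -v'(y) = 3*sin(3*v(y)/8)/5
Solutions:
 3*y/5 + 4*log(cos(3*v(y)/8) - 1)/3 - 4*log(cos(3*v(y)/8) + 1)/3 = C1


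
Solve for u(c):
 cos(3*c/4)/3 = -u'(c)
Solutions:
 u(c) = C1 - 4*sin(3*c/4)/9


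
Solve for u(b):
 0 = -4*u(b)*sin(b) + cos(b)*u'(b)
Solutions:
 u(b) = C1/cos(b)^4


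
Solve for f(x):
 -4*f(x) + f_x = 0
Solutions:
 f(x) = C1*exp(4*x)


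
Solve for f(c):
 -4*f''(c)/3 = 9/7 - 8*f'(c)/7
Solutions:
 f(c) = C1 + C2*exp(6*c/7) + 9*c/8


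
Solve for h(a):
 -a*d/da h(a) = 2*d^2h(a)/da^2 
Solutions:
 h(a) = C1 + C2*erf(a/2)


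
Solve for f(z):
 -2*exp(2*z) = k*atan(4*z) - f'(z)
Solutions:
 f(z) = C1 + k*(z*atan(4*z) - log(16*z^2 + 1)/8) + exp(2*z)


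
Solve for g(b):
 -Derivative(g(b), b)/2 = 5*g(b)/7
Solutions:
 g(b) = C1*exp(-10*b/7)


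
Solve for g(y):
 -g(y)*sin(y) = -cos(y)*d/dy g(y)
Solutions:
 g(y) = C1/cos(y)


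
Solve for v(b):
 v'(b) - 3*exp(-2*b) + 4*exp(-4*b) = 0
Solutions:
 v(b) = C1 - 3*exp(-2*b)/2 + exp(-4*b)


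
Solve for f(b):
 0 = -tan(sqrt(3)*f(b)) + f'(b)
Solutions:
 f(b) = sqrt(3)*(pi - asin(C1*exp(sqrt(3)*b)))/3
 f(b) = sqrt(3)*asin(C1*exp(sqrt(3)*b))/3


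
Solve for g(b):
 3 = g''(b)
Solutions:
 g(b) = C1 + C2*b + 3*b^2/2


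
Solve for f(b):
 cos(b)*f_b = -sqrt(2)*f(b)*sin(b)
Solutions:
 f(b) = C1*cos(b)^(sqrt(2))


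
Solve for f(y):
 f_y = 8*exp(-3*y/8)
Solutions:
 f(y) = C1 - 64*exp(-3*y/8)/3


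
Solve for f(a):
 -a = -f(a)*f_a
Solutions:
 f(a) = -sqrt(C1 + a^2)
 f(a) = sqrt(C1 + a^2)


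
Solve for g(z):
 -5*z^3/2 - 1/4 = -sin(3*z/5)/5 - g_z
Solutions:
 g(z) = C1 + 5*z^4/8 + z/4 + cos(3*z/5)/3


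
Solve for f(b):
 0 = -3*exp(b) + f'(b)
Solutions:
 f(b) = C1 + 3*exp(b)


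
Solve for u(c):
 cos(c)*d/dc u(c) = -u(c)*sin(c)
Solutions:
 u(c) = C1*cos(c)


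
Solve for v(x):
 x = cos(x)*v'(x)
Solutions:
 v(x) = C1 + Integral(x/cos(x), x)


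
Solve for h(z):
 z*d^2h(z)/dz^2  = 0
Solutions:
 h(z) = C1 + C2*z


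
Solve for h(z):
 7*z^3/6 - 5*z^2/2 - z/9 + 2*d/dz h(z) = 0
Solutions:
 h(z) = C1 - 7*z^4/48 + 5*z^3/12 + z^2/36


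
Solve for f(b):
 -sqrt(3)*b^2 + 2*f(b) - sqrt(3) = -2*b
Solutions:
 f(b) = sqrt(3)*b^2/2 - b + sqrt(3)/2


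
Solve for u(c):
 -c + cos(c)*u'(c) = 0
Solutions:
 u(c) = C1 + Integral(c/cos(c), c)


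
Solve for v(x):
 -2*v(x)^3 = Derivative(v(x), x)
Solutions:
 v(x) = -sqrt(2)*sqrt(-1/(C1 - 2*x))/2
 v(x) = sqrt(2)*sqrt(-1/(C1 - 2*x))/2


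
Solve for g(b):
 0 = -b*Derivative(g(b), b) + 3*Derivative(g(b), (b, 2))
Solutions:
 g(b) = C1 + C2*erfi(sqrt(6)*b/6)


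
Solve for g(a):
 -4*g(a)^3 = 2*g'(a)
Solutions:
 g(a) = -sqrt(2)*sqrt(-1/(C1 - 2*a))/2
 g(a) = sqrt(2)*sqrt(-1/(C1 - 2*a))/2


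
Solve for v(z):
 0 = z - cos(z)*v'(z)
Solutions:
 v(z) = C1 + Integral(z/cos(z), z)


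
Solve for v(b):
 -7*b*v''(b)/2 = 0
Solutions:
 v(b) = C1 + C2*b


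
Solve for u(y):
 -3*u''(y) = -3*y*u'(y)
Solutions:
 u(y) = C1 + C2*erfi(sqrt(2)*y/2)


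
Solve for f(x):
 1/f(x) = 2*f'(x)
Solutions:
 f(x) = -sqrt(C1 + x)
 f(x) = sqrt(C1 + x)


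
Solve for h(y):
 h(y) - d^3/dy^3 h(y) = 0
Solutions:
 h(y) = C3*exp(y) + (C1*sin(sqrt(3)*y/2) + C2*cos(sqrt(3)*y/2))*exp(-y/2)


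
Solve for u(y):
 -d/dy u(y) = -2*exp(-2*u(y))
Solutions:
 u(y) = log(-sqrt(C1 + 4*y))
 u(y) = log(C1 + 4*y)/2


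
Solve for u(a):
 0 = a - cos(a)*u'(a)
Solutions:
 u(a) = C1 + Integral(a/cos(a), a)


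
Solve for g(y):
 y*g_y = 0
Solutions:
 g(y) = C1


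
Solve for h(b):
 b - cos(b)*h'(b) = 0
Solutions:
 h(b) = C1 + Integral(b/cos(b), b)


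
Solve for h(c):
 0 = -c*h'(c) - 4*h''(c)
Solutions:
 h(c) = C1 + C2*erf(sqrt(2)*c/4)


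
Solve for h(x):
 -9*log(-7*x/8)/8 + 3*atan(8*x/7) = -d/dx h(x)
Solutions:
 h(x) = C1 + 9*x*log(-x)/8 - 3*x*atan(8*x/7) - 27*x*log(2)/8 - 9*x/8 + 9*x*log(7)/8 + 21*log(64*x^2 + 49)/16


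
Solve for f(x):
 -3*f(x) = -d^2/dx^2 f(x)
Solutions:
 f(x) = C1*exp(-sqrt(3)*x) + C2*exp(sqrt(3)*x)


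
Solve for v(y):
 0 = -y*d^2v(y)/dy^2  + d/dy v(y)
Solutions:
 v(y) = C1 + C2*y^2


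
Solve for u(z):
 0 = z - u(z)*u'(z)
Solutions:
 u(z) = -sqrt(C1 + z^2)
 u(z) = sqrt(C1 + z^2)


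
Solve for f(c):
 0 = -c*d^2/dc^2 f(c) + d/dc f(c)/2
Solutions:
 f(c) = C1 + C2*c^(3/2)


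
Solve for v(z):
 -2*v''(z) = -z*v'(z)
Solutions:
 v(z) = C1 + C2*erfi(z/2)


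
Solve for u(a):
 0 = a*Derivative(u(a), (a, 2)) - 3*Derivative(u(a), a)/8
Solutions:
 u(a) = C1 + C2*a^(11/8)


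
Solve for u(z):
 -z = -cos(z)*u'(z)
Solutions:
 u(z) = C1 + Integral(z/cos(z), z)


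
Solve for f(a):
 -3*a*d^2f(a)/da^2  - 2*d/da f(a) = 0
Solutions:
 f(a) = C1 + C2*a^(1/3)


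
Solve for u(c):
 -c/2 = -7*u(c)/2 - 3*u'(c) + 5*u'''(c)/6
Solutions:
 u(c) = C1*exp(-c*(4*3^(2/3)*50^(1/3)/(sqrt(745) + 35)^(1/3) + 60^(1/3)*(sqrt(745) + 35)^(1/3))/20)*sin(3^(1/6)*c*(-20^(1/3)*3^(2/3)*(sqrt(745) + 35)^(1/3) + 12*50^(1/3)/(sqrt(745) + 35)^(1/3))/20) + C2*exp(-c*(4*3^(2/3)*50^(1/3)/(sqrt(745) + 35)^(1/3) + 60^(1/3)*(sqrt(745) + 35)^(1/3))/20)*cos(3^(1/6)*c*(-20^(1/3)*3^(2/3)*(sqrt(745) + 35)^(1/3) + 12*50^(1/3)/(sqrt(745) + 35)^(1/3))/20) + C3*exp(c*(4*3^(2/3)*50^(1/3)/(sqrt(745) + 35)^(1/3) + 60^(1/3)*(sqrt(745) + 35)^(1/3))/10) + c/7 - 6/49


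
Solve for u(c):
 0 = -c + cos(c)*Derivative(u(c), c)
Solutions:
 u(c) = C1 + Integral(c/cos(c), c)


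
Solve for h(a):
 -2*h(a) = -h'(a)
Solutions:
 h(a) = C1*exp(2*a)


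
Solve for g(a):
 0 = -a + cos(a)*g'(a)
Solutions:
 g(a) = C1 + Integral(a/cos(a), a)


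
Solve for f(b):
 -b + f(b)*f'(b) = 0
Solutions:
 f(b) = -sqrt(C1 + b^2)
 f(b) = sqrt(C1 + b^2)


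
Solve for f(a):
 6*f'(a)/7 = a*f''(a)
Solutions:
 f(a) = C1 + C2*a^(13/7)


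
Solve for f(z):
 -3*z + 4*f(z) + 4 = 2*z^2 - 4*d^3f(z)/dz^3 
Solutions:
 f(z) = C3*exp(-z) + z^2/2 + 3*z/4 + (C1*sin(sqrt(3)*z/2) + C2*cos(sqrt(3)*z/2))*exp(z/2) - 1


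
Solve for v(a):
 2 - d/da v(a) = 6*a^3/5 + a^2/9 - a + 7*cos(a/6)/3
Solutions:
 v(a) = C1 - 3*a^4/10 - a^3/27 + a^2/2 + 2*a - 14*sin(a/6)


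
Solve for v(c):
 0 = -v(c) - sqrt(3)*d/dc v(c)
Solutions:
 v(c) = C1*exp(-sqrt(3)*c/3)


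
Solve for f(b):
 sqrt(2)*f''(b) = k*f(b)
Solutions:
 f(b) = C1*exp(-2^(3/4)*b*sqrt(k)/2) + C2*exp(2^(3/4)*b*sqrt(k)/2)


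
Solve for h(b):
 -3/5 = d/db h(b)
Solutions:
 h(b) = C1 - 3*b/5


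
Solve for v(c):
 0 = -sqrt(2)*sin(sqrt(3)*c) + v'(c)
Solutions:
 v(c) = C1 - sqrt(6)*cos(sqrt(3)*c)/3


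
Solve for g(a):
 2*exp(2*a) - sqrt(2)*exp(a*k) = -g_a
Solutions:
 g(a) = C1 - exp(2*a) + sqrt(2)*exp(a*k)/k


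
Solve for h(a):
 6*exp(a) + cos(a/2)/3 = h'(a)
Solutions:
 h(a) = C1 + 6*exp(a) + 2*sin(a/2)/3


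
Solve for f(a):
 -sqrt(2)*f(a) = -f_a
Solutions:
 f(a) = C1*exp(sqrt(2)*a)


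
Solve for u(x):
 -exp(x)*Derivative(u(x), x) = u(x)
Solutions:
 u(x) = C1*exp(exp(-x))


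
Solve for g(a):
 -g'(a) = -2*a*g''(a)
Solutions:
 g(a) = C1 + C2*a^(3/2)


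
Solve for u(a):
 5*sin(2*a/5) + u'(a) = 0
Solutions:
 u(a) = C1 + 25*cos(2*a/5)/2


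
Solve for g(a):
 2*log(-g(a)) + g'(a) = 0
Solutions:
 -li(-g(a)) = C1 - 2*a


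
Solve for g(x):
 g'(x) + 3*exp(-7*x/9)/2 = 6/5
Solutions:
 g(x) = C1 + 6*x/5 + 27*exp(-7*x/9)/14


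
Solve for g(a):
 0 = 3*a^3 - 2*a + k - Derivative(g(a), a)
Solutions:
 g(a) = C1 + 3*a^4/4 - a^2 + a*k


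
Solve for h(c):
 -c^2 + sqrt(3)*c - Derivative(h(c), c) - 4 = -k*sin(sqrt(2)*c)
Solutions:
 h(c) = C1 - c^3/3 + sqrt(3)*c^2/2 - 4*c - sqrt(2)*k*cos(sqrt(2)*c)/2


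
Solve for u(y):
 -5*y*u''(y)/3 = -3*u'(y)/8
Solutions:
 u(y) = C1 + C2*y^(49/40)


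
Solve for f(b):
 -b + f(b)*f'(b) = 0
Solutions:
 f(b) = -sqrt(C1 + b^2)
 f(b) = sqrt(C1 + b^2)


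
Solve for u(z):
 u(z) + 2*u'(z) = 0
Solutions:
 u(z) = C1*exp(-z/2)


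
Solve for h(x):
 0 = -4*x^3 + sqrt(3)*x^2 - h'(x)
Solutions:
 h(x) = C1 - x^4 + sqrt(3)*x^3/3


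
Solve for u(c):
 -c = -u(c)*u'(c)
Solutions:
 u(c) = -sqrt(C1 + c^2)
 u(c) = sqrt(C1 + c^2)


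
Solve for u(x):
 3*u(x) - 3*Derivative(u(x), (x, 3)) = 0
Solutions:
 u(x) = C3*exp(x) + (C1*sin(sqrt(3)*x/2) + C2*cos(sqrt(3)*x/2))*exp(-x/2)


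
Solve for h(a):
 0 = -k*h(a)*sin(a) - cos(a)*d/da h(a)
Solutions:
 h(a) = C1*exp(k*log(cos(a)))


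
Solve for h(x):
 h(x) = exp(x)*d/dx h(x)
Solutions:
 h(x) = C1*exp(-exp(-x))


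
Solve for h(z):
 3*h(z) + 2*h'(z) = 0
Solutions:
 h(z) = C1*exp(-3*z/2)


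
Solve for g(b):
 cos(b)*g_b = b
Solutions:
 g(b) = C1 + Integral(b/cos(b), b)


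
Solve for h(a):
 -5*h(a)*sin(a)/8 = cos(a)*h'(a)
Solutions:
 h(a) = C1*cos(a)^(5/8)


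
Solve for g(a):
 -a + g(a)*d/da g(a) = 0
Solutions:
 g(a) = -sqrt(C1 + a^2)
 g(a) = sqrt(C1 + a^2)


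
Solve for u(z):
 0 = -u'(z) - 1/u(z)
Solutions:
 u(z) = -sqrt(C1 - 2*z)
 u(z) = sqrt(C1 - 2*z)


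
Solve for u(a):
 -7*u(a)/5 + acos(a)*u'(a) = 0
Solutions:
 u(a) = C1*exp(7*Integral(1/acos(a), a)/5)


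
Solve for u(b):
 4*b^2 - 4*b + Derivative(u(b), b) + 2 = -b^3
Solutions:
 u(b) = C1 - b^4/4 - 4*b^3/3 + 2*b^2 - 2*b


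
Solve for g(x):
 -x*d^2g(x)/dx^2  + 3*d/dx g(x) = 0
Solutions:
 g(x) = C1 + C2*x^4


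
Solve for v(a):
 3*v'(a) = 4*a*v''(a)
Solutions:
 v(a) = C1 + C2*a^(7/4)


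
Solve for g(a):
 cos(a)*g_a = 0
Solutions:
 g(a) = C1


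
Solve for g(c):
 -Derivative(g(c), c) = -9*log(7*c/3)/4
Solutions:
 g(c) = C1 + 9*c*log(c)/4 - 9*c*log(3)/4 - 9*c/4 + 9*c*log(7)/4


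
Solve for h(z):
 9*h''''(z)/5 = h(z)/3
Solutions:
 h(z) = C1*exp(-15^(1/4)*z/3) + C2*exp(15^(1/4)*z/3) + C3*sin(15^(1/4)*z/3) + C4*cos(15^(1/4)*z/3)


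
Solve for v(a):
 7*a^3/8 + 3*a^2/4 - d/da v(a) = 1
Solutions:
 v(a) = C1 + 7*a^4/32 + a^3/4 - a


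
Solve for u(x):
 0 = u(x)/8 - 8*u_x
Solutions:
 u(x) = C1*exp(x/64)


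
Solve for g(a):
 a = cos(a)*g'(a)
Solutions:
 g(a) = C1 + Integral(a/cos(a), a)


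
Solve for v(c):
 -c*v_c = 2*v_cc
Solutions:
 v(c) = C1 + C2*erf(c/2)


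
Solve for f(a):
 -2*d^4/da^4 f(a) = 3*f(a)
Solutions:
 f(a) = (C1*sin(6^(1/4)*a/2) + C2*cos(6^(1/4)*a/2))*exp(-6^(1/4)*a/2) + (C3*sin(6^(1/4)*a/2) + C4*cos(6^(1/4)*a/2))*exp(6^(1/4)*a/2)


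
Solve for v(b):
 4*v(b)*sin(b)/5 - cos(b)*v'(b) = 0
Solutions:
 v(b) = C1/cos(b)^(4/5)


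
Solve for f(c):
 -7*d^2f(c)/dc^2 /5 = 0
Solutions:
 f(c) = C1 + C2*c


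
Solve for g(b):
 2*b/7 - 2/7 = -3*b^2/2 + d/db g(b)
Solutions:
 g(b) = C1 + b^3/2 + b^2/7 - 2*b/7


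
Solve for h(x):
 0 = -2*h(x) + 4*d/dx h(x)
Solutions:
 h(x) = C1*exp(x/2)


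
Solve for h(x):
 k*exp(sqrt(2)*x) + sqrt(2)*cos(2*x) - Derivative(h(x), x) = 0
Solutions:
 h(x) = C1 + sqrt(2)*k*exp(sqrt(2)*x)/2 + sqrt(2)*sin(2*x)/2


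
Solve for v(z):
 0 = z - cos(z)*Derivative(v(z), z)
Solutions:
 v(z) = C1 + Integral(z/cos(z), z)


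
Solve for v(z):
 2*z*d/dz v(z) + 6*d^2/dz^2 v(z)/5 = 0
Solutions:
 v(z) = C1 + C2*erf(sqrt(30)*z/6)


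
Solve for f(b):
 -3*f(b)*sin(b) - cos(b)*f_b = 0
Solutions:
 f(b) = C1*cos(b)^3


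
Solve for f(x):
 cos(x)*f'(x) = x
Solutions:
 f(x) = C1 + Integral(x/cos(x), x)


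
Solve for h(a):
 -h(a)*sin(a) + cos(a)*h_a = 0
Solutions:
 h(a) = C1/cos(a)


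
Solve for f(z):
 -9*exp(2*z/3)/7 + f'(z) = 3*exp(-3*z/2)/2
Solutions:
 f(z) = C1 + 27*exp(2*z/3)/14 - 1/exp(z)^(3/2)


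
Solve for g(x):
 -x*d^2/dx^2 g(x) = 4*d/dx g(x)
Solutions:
 g(x) = C1 + C2/x^3


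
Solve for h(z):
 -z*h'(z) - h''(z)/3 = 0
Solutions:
 h(z) = C1 + C2*erf(sqrt(6)*z/2)


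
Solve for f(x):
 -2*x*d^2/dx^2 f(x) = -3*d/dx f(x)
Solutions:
 f(x) = C1 + C2*x^(5/2)


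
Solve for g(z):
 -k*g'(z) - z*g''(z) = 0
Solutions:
 g(z) = C1 + z^(1 - re(k))*(C2*sin(log(z)*Abs(im(k))) + C3*cos(log(z)*im(k)))


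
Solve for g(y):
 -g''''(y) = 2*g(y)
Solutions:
 g(y) = (C1*sin(2^(3/4)*y/2) + C2*cos(2^(3/4)*y/2))*exp(-2^(3/4)*y/2) + (C3*sin(2^(3/4)*y/2) + C4*cos(2^(3/4)*y/2))*exp(2^(3/4)*y/2)


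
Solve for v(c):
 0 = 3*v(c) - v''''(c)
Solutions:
 v(c) = C1*exp(-3^(1/4)*c) + C2*exp(3^(1/4)*c) + C3*sin(3^(1/4)*c) + C4*cos(3^(1/4)*c)


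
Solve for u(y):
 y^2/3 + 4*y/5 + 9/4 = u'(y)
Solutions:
 u(y) = C1 + y^3/9 + 2*y^2/5 + 9*y/4


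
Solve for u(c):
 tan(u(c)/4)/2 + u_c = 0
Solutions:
 u(c) = -4*asin(C1*exp(-c/8)) + 4*pi
 u(c) = 4*asin(C1*exp(-c/8))


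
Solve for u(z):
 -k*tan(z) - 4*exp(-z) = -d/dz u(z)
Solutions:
 u(z) = C1 + k*log(tan(z)^2 + 1)/2 - 4*exp(-z)


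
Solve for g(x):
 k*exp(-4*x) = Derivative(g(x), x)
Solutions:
 g(x) = C1 - k*exp(-4*x)/4


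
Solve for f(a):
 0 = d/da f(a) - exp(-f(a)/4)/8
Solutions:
 f(a) = 4*log(C1 + a/32)


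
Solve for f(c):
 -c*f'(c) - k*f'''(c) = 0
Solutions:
 f(c) = C1 + Integral(C2*airyai(c*(-1/k)^(1/3)) + C3*airybi(c*(-1/k)^(1/3)), c)


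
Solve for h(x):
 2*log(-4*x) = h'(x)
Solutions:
 h(x) = C1 + 2*x*log(-x) + 2*x*(-1 + 2*log(2))


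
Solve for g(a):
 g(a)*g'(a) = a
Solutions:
 g(a) = -sqrt(C1 + a^2)
 g(a) = sqrt(C1 + a^2)


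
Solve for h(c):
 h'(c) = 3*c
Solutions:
 h(c) = C1 + 3*c^2/2


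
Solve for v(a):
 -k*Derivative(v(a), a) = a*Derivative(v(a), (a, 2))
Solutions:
 v(a) = C1 + a^(1 - re(k))*(C2*sin(log(a)*Abs(im(k))) + C3*cos(log(a)*im(k)))


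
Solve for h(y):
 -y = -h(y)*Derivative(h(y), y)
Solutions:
 h(y) = -sqrt(C1 + y^2)
 h(y) = sqrt(C1 + y^2)


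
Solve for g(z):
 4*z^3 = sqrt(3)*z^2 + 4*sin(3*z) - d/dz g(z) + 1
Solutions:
 g(z) = C1 - z^4 + sqrt(3)*z^3/3 + z - 4*cos(3*z)/3


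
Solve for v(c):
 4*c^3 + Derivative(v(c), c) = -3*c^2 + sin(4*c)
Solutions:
 v(c) = C1 - c^4 - c^3 - cos(4*c)/4


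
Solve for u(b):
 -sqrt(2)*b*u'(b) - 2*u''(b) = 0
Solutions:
 u(b) = C1 + C2*erf(2^(1/4)*b/2)


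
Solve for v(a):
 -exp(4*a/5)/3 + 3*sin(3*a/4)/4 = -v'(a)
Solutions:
 v(a) = C1 + 5*exp(4*a/5)/12 + cos(3*a/4)


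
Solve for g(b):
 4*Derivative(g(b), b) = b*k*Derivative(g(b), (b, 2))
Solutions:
 g(b) = C1 + b^(((re(k) + 4)*re(k) + im(k)^2)/(re(k)^2 + im(k)^2))*(C2*sin(4*log(b)*Abs(im(k))/(re(k)^2 + im(k)^2)) + C3*cos(4*log(b)*im(k)/(re(k)^2 + im(k)^2)))


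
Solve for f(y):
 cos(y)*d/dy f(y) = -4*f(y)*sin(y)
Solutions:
 f(y) = C1*cos(y)^4


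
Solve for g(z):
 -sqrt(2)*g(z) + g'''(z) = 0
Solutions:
 g(z) = C3*exp(2^(1/6)*z) + (C1*sin(2^(1/6)*sqrt(3)*z/2) + C2*cos(2^(1/6)*sqrt(3)*z/2))*exp(-2^(1/6)*z/2)


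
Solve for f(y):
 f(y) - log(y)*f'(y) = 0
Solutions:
 f(y) = C1*exp(li(y))


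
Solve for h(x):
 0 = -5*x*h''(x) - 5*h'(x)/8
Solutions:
 h(x) = C1 + C2*x^(7/8)


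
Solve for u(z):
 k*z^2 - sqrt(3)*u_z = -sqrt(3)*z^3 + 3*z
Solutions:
 u(z) = C1 + sqrt(3)*k*z^3/9 + z^4/4 - sqrt(3)*z^2/2


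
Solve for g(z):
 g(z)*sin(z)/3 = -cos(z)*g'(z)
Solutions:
 g(z) = C1*cos(z)^(1/3)


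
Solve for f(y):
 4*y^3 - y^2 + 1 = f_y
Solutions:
 f(y) = C1 + y^4 - y^3/3 + y


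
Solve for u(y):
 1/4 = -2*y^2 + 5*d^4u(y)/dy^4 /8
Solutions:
 u(y) = C1 + C2*y + C3*y^2 + C4*y^3 + 2*y^6/225 + y^4/60


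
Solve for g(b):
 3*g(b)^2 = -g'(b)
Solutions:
 g(b) = 1/(C1 + 3*b)


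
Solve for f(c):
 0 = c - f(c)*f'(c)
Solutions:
 f(c) = -sqrt(C1 + c^2)
 f(c) = sqrt(C1 + c^2)


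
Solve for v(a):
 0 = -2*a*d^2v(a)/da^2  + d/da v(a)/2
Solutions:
 v(a) = C1 + C2*a^(5/4)


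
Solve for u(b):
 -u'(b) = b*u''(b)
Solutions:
 u(b) = C1 + C2*log(b)


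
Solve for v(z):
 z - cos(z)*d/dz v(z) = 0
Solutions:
 v(z) = C1 + Integral(z/cos(z), z)


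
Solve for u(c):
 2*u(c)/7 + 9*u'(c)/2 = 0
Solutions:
 u(c) = C1*exp(-4*c/63)


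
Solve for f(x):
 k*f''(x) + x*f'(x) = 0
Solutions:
 f(x) = C1 + C2*sqrt(k)*erf(sqrt(2)*x*sqrt(1/k)/2)


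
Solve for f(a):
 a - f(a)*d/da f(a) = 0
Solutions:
 f(a) = -sqrt(C1 + a^2)
 f(a) = sqrt(C1 + a^2)


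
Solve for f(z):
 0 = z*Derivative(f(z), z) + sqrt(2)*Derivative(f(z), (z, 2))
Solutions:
 f(z) = C1 + C2*erf(2^(1/4)*z/2)


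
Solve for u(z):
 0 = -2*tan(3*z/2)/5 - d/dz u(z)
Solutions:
 u(z) = C1 + 4*log(cos(3*z/2))/15


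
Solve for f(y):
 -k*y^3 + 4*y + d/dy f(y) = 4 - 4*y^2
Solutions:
 f(y) = C1 + k*y^4/4 - 4*y^3/3 - 2*y^2 + 4*y


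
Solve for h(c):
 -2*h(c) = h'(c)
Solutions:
 h(c) = C1*exp(-2*c)


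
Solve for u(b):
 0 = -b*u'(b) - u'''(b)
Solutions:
 u(b) = C1 + Integral(C2*airyai(-b) + C3*airybi(-b), b)


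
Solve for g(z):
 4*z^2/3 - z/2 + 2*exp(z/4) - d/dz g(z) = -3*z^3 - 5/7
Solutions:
 g(z) = C1 + 3*z^4/4 + 4*z^3/9 - z^2/4 + 5*z/7 + 8*exp(z/4)


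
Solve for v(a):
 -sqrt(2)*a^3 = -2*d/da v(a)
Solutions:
 v(a) = C1 + sqrt(2)*a^4/8


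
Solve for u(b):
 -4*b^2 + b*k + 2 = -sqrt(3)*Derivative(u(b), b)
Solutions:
 u(b) = C1 + 4*sqrt(3)*b^3/9 - sqrt(3)*b^2*k/6 - 2*sqrt(3)*b/3


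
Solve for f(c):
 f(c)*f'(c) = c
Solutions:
 f(c) = -sqrt(C1 + c^2)
 f(c) = sqrt(C1 + c^2)


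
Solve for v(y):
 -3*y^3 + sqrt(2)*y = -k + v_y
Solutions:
 v(y) = C1 + k*y - 3*y^4/4 + sqrt(2)*y^2/2


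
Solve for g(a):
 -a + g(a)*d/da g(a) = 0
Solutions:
 g(a) = -sqrt(C1 + a^2)
 g(a) = sqrt(C1 + a^2)


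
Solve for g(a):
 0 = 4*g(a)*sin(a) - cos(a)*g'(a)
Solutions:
 g(a) = C1/cos(a)^4


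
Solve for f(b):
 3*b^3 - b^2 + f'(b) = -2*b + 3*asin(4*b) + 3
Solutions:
 f(b) = C1 - 3*b^4/4 + b^3/3 - b^2 + 3*b*asin(4*b) + 3*b + 3*sqrt(1 - 16*b^2)/4


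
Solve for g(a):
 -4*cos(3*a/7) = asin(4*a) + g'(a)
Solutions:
 g(a) = C1 - a*asin(4*a) - sqrt(1 - 16*a^2)/4 - 28*sin(3*a/7)/3


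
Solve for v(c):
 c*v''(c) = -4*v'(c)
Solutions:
 v(c) = C1 + C2/c^3


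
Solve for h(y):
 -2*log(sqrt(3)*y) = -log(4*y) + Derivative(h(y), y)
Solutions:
 h(y) = C1 - y*log(y) + y*log(4/3) + y


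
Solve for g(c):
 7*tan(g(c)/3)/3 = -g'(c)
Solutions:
 g(c) = -3*asin(C1*exp(-7*c/9)) + 3*pi
 g(c) = 3*asin(C1*exp(-7*c/9))


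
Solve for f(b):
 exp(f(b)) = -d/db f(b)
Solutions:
 f(b) = log(1/(C1 + b))


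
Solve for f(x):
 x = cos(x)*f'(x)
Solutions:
 f(x) = C1 + Integral(x/cos(x), x)


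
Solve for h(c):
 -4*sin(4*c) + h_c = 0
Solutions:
 h(c) = C1 - cos(4*c)


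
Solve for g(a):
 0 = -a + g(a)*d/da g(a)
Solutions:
 g(a) = -sqrt(C1 + a^2)
 g(a) = sqrt(C1 + a^2)


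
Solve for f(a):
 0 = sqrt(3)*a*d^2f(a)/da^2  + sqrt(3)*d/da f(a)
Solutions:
 f(a) = C1 + C2*log(a)


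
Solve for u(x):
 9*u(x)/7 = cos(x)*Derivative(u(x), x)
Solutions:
 u(x) = C1*(sin(x) + 1)^(9/14)/(sin(x) - 1)^(9/14)


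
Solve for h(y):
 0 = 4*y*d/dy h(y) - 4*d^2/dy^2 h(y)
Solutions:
 h(y) = C1 + C2*erfi(sqrt(2)*y/2)


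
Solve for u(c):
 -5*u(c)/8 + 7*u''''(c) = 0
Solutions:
 u(c) = C1*exp(-3430^(1/4)*c/14) + C2*exp(3430^(1/4)*c/14) + C3*sin(3430^(1/4)*c/14) + C4*cos(3430^(1/4)*c/14)


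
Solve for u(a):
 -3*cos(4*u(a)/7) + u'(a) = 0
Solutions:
 -3*a - 7*log(sin(4*u(a)/7) - 1)/8 + 7*log(sin(4*u(a)/7) + 1)/8 = C1


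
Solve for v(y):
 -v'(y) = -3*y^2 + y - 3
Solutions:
 v(y) = C1 + y^3 - y^2/2 + 3*y


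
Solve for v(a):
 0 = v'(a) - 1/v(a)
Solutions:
 v(a) = -sqrt(C1 + 2*a)
 v(a) = sqrt(C1 + 2*a)


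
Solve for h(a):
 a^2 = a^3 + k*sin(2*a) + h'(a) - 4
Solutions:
 h(a) = C1 - a^4/4 + a^3/3 + 4*a + k*cos(2*a)/2


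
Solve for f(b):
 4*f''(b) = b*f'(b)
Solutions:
 f(b) = C1 + C2*erfi(sqrt(2)*b/4)


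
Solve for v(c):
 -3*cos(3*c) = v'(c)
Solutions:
 v(c) = C1 - sin(3*c)


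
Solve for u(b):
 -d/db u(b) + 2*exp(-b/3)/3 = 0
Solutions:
 u(b) = C1 - 2*exp(-b/3)


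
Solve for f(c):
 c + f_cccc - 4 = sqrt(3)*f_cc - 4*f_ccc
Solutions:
 f(c) = C1 + C2*c + C3*exp(c*(-2 + sqrt(sqrt(3) + 4))) + C4*exp(-c*(2 + sqrt(sqrt(3) + 4))) + sqrt(3)*c^3/18 + 2*c^2*(1 - sqrt(3))/3


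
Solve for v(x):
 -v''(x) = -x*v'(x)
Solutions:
 v(x) = C1 + C2*erfi(sqrt(2)*x/2)


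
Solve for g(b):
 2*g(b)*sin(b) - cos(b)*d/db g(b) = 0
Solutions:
 g(b) = C1/cos(b)^2


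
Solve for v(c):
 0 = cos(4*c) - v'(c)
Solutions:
 v(c) = C1 + sin(4*c)/4


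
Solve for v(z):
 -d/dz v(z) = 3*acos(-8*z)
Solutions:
 v(z) = C1 - 3*z*acos(-8*z) - 3*sqrt(1 - 64*z^2)/8


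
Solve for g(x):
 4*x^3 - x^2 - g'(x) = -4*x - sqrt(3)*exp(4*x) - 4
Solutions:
 g(x) = C1 + x^4 - x^3/3 + 2*x^2 + 4*x + sqrt(3)*exp(4*x)/4


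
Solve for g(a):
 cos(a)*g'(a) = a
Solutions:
 g(a) = C1 + Integral(a/cos(a), a)


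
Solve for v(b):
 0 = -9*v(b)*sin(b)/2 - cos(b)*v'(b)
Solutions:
 v(b) = C1*cos(b)^(9/2)


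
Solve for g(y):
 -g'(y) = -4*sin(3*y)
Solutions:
 g(y) = C1 - 4*cos(3*y)/3


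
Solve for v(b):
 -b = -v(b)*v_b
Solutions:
 v(b) = -sqrt(C1 + b^2)
 v(b) = sqrt(C1 + b^2)


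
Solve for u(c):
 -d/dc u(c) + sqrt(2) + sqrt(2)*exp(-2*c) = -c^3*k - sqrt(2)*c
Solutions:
 u(c) = C1 + c^4*k/4 + sqrt(2)*c^2/2 + sqrt(2)*c - sqrt(2)*exp(-2*c)/2


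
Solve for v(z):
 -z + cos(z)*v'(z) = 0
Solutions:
 v(z) = C1 + Integral(z/cos(z), z)
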